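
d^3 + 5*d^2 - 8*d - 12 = (d - 2)*(d + 1)*(d + 6)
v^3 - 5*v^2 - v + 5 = (v - 5)*(v - 1)*(v + 1)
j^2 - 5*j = j*(j - 5)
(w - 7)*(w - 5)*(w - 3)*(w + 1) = w^4 - 14*w^3 + 56*w^2 - 34*w - 105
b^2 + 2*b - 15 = (b - 3)*(b + 5)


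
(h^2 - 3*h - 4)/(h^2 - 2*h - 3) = (h - 4)/(h - 3)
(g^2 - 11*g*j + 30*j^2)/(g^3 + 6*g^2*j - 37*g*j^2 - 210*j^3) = (g - 5*j)/(g^2 + 12*g*j + 35*j^2)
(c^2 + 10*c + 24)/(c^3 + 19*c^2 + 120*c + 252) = (c + 4)/(c^2 + 13*c + 42)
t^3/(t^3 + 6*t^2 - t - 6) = t^3/(t^3 + 6*t^2 - t - 6)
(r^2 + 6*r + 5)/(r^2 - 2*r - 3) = (r + 5)/(r - 3)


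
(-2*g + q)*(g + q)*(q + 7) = -2*g^2*q - 14*g^2 - g*q^2 - 7*g*q + q^3 + 7*q^2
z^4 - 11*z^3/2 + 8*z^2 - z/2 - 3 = (z - 3)*(z - 2)*(z - 1)*(z + 1/2)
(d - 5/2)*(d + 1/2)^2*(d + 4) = d^4 + 5*d^3/2 - 33*d^2/4 - 77*d/8 - 5/2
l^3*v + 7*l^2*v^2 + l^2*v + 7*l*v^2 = l*(l + 7*v)*(l*v + v)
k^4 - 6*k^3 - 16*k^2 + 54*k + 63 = (k - 7)*(k - 3)*(k + 1)*(k + 3)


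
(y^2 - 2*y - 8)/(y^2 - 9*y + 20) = (y + 2)/(y - 5)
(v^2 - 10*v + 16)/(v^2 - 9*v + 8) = (v - 2)/(v - 1)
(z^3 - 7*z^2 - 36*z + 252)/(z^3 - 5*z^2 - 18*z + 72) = (z^2 - z - 42)/(z^2 + z - 12)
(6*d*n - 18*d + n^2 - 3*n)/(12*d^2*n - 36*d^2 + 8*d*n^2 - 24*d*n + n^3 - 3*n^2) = 1/(2*d + n)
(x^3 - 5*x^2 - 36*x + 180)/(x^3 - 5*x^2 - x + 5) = (x^2 - 36)/(x^2 - 1)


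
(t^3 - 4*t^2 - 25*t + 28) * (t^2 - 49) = t^5 - 4*t^4 - 74*t^3 + 224*t^2 + 1225*t - 1372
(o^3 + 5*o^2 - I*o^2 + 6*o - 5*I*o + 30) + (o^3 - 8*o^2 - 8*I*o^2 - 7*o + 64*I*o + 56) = 2*o^3 - 3*o^2 - 9*I*o^2 - o + 59*I*o + 86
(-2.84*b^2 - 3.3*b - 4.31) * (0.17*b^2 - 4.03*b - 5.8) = -0.4828*b^4 + 10.8842*b^3 + 29.0383*b^2 + 36.5093*b + 24.998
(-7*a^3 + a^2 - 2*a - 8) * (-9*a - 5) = 63*a^4 + 26*a^3 + 13*a^2 + 82*a + 40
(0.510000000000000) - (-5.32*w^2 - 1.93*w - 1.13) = 5.32*w^2 + 1.93*w + 1.64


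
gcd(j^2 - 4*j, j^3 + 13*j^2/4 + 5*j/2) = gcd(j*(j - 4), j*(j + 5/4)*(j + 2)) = j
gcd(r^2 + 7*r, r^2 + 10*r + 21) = r + 7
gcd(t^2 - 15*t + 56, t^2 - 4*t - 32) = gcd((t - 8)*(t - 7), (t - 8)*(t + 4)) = t - 8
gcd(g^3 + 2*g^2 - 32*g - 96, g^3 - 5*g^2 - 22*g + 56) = g + 4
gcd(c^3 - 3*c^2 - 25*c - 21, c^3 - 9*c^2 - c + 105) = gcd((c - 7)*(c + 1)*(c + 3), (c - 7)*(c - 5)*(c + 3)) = c^2 - 4*c - 21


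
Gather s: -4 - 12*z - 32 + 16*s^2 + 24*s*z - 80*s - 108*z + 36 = 16*s^2 + s*(24*z - 80) - 120*z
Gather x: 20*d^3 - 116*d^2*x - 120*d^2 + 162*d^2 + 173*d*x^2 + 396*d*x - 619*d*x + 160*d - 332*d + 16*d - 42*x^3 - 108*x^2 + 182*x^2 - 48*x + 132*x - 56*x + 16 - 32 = 20*d^3 + 42*d^2 - 156*d - 42*x^3 + x^2*(173*d + 74) + x*(-116*d^2 - 223*d + 28) - 16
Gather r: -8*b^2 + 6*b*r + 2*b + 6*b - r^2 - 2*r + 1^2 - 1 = -8*b^2 + 8*b - r^2 + r*(6*b - 2)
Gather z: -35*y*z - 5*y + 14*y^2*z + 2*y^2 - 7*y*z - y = 2*y^2 - 6*y + z*(14*y^2 - 42*y)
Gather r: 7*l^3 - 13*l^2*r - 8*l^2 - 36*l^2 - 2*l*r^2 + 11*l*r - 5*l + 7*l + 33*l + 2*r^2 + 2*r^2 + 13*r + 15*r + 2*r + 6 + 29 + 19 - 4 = 7*l^3 - 44*l^2 + 35*l + r^2*(4 - 2*l) + r*(-13*l^2 + 11*l + 30) + 50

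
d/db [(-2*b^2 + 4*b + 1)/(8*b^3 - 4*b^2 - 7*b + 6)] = (16*b^4 - 64*b^3 + 6*b^2 - 16*b + 31)/(64*b^6 - 64*b^5 - 96*b^4 + 152*b^3 + b^2 - 84*b + 36)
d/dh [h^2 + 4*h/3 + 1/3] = 2*h + 4/3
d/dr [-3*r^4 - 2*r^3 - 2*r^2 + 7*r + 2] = -12*r^3 - 6*r^2 - 4*r + 7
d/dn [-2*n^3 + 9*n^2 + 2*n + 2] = -6*n^2 + 18*n + 2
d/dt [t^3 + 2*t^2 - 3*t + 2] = 3*t^2 + 4*t - 3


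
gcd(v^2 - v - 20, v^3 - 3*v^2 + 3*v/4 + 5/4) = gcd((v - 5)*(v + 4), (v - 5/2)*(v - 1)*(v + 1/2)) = 1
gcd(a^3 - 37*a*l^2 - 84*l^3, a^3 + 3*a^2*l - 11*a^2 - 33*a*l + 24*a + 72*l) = a + 3*l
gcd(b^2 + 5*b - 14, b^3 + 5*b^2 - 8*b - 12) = b - 2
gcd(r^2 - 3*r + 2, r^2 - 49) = 1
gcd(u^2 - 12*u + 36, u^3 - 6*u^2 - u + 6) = u - 6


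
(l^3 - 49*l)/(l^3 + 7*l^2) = (l - 7)/l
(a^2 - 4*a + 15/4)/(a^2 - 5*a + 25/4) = (2*a - 3)/(2*a - 5)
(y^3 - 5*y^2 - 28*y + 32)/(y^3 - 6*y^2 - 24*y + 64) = (y - 1)/(y - 2)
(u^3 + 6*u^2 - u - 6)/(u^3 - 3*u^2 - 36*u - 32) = (u^2 + 5*u - 6)/(u^2 - 4*u - 32)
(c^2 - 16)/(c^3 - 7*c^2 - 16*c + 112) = 1/(c - 7)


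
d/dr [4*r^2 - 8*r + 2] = 8*r - 8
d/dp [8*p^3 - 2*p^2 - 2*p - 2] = 24*p^2 - 4*p - 2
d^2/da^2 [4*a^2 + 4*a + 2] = 8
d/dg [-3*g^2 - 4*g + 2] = -6*g - 4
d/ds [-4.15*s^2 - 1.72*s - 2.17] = -8.3*s - 1.72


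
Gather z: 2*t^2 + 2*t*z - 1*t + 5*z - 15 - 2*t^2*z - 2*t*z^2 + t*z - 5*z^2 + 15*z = 2*t^2 - t + z^2*(-2*t - 5) + z*(-2*t^2 + 3*t + 20) - 15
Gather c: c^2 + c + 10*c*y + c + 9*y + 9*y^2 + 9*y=c^2 + c*(10*y + 2) + 9*y^2 + 18*y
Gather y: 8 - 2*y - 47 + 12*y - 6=10*y - 45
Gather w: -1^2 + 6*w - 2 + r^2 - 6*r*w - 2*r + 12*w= r^2 - 2*r + w*(18 - 6*r) - 3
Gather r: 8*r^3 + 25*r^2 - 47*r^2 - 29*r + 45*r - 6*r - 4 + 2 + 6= 8*r^3 - 22*r^2 + 10*r + 4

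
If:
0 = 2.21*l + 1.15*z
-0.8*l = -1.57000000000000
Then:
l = 1.96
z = -3.77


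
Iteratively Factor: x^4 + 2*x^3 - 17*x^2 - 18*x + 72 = (x + 3)*(x^3 - x^2 - 14*x + 24) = (x - 3)*(x + 3)*(x^2 + 2*x - 8) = (x - 3)*(x + 3)*(x + 4)*(x - 2)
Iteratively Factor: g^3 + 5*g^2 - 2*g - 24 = (g + 4)*(g^2 + g - 6) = (g + 3)*(g + 4)*(g - 2)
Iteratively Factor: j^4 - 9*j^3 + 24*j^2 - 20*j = (j - 5)*(j^3 - 4*j^2 + 4*j) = j*(j - 5)*(j^2 - 4*j + 4) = j*(j - 5)*(j - 2)*(j - 2)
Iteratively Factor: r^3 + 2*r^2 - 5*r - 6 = (r - 2)*(r^2 + 4*r + 3) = (r - 2)*(r + 1)*(r + 3)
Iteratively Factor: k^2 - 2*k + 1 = (k - 1)*(k - 1)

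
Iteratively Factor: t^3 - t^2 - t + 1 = (t + 1)*(t^2 - 2*t + 1) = (t - 1)*(t + 1)*(t - 1)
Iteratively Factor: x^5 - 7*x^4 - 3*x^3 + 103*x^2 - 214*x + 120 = (x - 3)*(x^4 - 4*x^3 - 15*x^2 + 58*x - 40) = (x - 5)*(x - 3)*(x^3 + x^2 - 10*x + 8) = (x - 5)*(x - 3)*(x - 2)*(x^2 + 3*x - 4) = (x - 5)*(x - 3)*(x - 2)*(x + 4)*(x - 1)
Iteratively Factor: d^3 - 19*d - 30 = (d - 5)*(d^2 + 5*d + 6) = (d - 5)*(d + 2)*(d + 3)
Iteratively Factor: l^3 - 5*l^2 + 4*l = (l)*(l^2 - 5*l + 4) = l*(l - 4)*(l - 1)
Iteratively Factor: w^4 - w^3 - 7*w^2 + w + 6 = (w - 3)*(w^3 + 2*w^2 - w - 2) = (w - 3)*(w + 2)*(w^2 - 1) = (w - 3)*(w + 1)*(w + 2)*(w - 1)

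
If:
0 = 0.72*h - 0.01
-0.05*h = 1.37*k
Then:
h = 0.01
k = -0.00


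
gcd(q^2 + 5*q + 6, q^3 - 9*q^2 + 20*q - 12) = 1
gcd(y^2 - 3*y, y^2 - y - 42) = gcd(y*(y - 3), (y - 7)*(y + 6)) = 1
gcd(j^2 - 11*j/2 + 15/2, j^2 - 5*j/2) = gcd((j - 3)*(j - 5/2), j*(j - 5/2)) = j - 5/2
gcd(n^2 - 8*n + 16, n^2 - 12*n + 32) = n - 4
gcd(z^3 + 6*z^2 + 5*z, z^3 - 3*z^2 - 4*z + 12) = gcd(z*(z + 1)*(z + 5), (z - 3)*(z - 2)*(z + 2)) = 1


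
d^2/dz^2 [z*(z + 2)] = 2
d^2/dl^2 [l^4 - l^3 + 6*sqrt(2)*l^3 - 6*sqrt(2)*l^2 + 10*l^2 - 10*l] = 12*l^2 - 6*l + 36*sqrt(2)*l - 12*sqrt(2) + 20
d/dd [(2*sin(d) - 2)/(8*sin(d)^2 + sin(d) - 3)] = 2*(-8*sin(d)^2 + 16*sin(d) - 2)*cos(d)/(8*sin(d)^2 + sin(d) - 3)^2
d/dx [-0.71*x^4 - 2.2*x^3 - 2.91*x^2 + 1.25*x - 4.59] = -2.84*x^3 - 6.6*x^2 - 5.82*x + 1.25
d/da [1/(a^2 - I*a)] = (-2*a + I)/(a^2*(a - I)^2)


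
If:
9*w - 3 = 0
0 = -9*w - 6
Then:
No Solution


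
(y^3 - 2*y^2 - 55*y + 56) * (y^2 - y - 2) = y^5 - 3*y^4 - 55*y^3 + 115*y^2 + 54*y - 112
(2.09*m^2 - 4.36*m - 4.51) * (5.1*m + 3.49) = 10.659*m^3 - 14.9419*m^2 - 38.2174*m - 15.7399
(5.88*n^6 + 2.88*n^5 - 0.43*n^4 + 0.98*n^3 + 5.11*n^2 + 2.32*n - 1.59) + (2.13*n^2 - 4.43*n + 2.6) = 5.88*n^6 + 2.88*n^5 - 0.43*n^4 + 0.98*n^3 + 7.24*n^2 - 2.11*n + 1.01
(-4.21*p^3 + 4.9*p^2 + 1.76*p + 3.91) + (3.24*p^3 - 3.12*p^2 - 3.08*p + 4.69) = -0.97*p^3 + 1.78*p^2 - 1.32*p + 8.6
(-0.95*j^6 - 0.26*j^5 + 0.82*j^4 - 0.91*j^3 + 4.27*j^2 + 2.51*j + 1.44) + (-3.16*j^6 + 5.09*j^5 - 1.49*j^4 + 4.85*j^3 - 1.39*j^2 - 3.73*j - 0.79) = -4.11*j^6 + 4.83*j^5 - 0.67*j^4 + 3.94*j^3 + 2.88*j^2 - 1.22*j + 0.65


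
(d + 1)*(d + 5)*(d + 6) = d^3 + 12*d^2 + 41*d + 30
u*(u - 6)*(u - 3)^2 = u^4 - 12*u^3 + 45*u^2 - 54*u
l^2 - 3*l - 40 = (l - 8)*(l + 5)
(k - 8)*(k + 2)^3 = k^4 - 2*k^3 - 36*k^2 - 88*k - 64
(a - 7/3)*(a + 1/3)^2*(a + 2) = a^4 + a^3/3 - 43*a^2/9 - 85*a/27 - 14/27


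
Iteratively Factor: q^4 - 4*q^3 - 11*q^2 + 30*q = (q)*(q^3 - 4*q^2 - 11*q + 30) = q*(q - 2)*(q^2 - 2*q - 15) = q*(q - 2)*(q + 3)*(q - 5)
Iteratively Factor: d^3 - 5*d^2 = (d)*(d^2 - 5*d) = d*(d - 5)*(d)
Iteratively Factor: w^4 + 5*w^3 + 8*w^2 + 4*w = (w + 2)*(w^3 + 3*w^2 + 2*w) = w*(w + 2)*(w^2 + 3*w + 2) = w*(w + 1)*(w + 2)*(w + 2)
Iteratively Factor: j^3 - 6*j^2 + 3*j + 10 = (j - 2)*(j^2 - 4*j - 5) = (j - 5)*(j - 2)*(j + 1)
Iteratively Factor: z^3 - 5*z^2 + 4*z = (z - 1)*(z^2 - 4*z) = (z - 4)*(z - 1)*(z)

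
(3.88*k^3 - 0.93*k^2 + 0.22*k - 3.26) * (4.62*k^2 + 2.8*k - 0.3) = 17.9256*k^5 + 6.5674*k^4 - 2.7516*k^3 - 14.1662*k^2 - 9.194*k + 0.978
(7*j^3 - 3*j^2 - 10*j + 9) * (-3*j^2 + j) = -21*j^5 + 16*j^4 + 27*j^3 - 37*j^2 + 9*j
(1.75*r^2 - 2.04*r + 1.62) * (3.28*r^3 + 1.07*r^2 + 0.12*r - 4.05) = 5.74*r^5 - 4.8187*r^4 + 3.3408*r^3 - 5.5989*r^2 + 8.4564*r - 6.561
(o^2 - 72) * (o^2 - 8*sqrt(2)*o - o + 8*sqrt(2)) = o^4 - 8*sqrt(2)*o^3 - o^3 - 72*o^2 + 8*sqrt(2)*o^2 + 72*o + 576*sqrt(2)*o - 576*sqrt(2)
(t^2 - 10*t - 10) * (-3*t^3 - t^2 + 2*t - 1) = -3*t^5 + 29*t^4 + 42*t^3 - 11*t^2 - 10*t + 10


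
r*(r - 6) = r^2 - 6*r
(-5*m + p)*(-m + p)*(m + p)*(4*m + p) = 20*m^4 + m^3*p - 21*m^2*p^2 - m*p^3 + p^4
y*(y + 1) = y^2 + y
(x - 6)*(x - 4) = x^2 - 10*x + 24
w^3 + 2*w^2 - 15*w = w*(w - 3)*(w + 5)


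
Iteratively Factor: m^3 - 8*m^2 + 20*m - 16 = (m - 2)*(m^2 - 6*m + 8) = (m - 4)*(m - 2)*(m - 2)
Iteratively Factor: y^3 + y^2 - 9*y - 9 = (y + 3)*(y^2 - 2*y - 3) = (y - 3)*(y + 3)*(y + 1)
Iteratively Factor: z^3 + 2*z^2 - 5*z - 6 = (z + 3)*(z^2 - z - 2) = (z + 1)*(z + 3)*(z - 2)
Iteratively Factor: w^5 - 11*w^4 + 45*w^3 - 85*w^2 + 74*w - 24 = (w - 3)*(w^4 - 8*w^3 + 21*w^2 - 22*w + 8) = (w - 3)*(w - 1)*(w^3 - 7*w^2 + 14*w - 8) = (w - 3)*(w - 2)*(w - 1)*(w^2 - 5*w + 4) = (w - 3)*(w - 2)*(w - 1)^2*(w - 4)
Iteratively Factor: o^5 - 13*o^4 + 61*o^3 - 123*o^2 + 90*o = (o - 5)*(o^4 - 8*o^3 + 21*o^2 - 18*o) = o*(o - 5)*(o^3 - 8*o^2 + 21*o - 18) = o*(o - 5)*(o - 2)*(o^2 - 6*o + 9) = o*(o - 5)*(o - 3)*(o - 2)*(o - 3)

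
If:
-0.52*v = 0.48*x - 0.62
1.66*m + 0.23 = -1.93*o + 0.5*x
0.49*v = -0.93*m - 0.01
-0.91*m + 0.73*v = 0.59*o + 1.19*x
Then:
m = -0.38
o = 0.34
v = 0.69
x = 0.54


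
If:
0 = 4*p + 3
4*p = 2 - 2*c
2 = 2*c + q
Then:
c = 5/2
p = -3/4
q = -3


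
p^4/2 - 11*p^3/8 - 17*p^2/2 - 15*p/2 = p*(p/2 + 1)*(p - 6)*(p + 5/4)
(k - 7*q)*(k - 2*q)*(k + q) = k^3 - 8*k^2*q + 5*k*q^2 + 14*q^3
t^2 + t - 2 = (t - 1)*(t + 2)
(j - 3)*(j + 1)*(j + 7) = j^3 + 5*j^2 - 17*j - 21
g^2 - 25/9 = (g - 5/3)*(g + 5/3)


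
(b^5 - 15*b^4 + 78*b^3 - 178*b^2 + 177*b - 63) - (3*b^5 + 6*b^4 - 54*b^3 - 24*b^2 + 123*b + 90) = -2*b^5 - 21*b^4 + 132*b^3 - 154*b^2 + 54*b - 153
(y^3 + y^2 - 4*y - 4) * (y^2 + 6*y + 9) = y^5 + 7*y^4 + 11*y^3 - 19*y^2 - 60*y - 36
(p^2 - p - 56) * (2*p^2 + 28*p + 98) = 2*p^4 + 26*p^3 - 42*p^2 - 1666*p - 5488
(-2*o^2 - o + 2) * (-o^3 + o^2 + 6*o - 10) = 2*o^5 - o^4 - 15*o^3 + 16*o^2 + 22*o - 20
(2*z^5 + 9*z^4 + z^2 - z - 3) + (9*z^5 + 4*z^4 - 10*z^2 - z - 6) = 11*z^5 + 13*z^4 - 9*z^2 - 2*z - 9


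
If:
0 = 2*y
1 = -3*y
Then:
No Solution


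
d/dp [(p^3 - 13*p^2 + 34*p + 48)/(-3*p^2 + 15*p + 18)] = -1/3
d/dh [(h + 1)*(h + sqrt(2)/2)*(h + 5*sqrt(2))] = 3*h^2 + 2*h + 11*sqrt(2)*h + 5 + 11*sqrt(2)/2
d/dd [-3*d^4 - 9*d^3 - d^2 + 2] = d*(-12*d^2 - 27*d - 2)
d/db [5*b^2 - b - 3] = 10*b - 1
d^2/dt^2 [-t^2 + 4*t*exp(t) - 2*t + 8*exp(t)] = 4*t*exp(t) + 16*exp(t) - 2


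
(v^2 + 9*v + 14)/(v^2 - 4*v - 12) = (v + 7)/(v - 6)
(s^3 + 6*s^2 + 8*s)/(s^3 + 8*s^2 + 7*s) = (s^2 + 6*s + 8)/(s^2 + 8*s + 7)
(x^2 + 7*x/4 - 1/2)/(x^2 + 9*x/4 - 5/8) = 2*(x + 2)/(2*x + 5)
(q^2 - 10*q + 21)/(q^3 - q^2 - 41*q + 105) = (q - 7)/(q^2 + 2*q - 35)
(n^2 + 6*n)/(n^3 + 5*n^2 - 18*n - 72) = n/(n^2 - n - 12)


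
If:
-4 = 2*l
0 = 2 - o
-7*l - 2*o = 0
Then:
No Solution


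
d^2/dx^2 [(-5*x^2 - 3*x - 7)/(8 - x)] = 702/(x^3 - 24*x^2 + 192*x - 512)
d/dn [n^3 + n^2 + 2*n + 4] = 3*n^2 + 2*n + 2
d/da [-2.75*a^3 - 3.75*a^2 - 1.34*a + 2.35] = -8.25*a^2 - 7.5*a - 1.34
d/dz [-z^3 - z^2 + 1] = z*(-3*z - 2)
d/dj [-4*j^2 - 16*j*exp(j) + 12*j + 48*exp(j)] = -16*j*exp(j) - 8*j + 32*exp(j) + 12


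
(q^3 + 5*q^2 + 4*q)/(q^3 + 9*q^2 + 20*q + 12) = q*(q + 4)/(q^2 + 8*q + 12)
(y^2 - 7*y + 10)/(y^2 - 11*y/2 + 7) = 2*(y - 5)/(2*y - 7)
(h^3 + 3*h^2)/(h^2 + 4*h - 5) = h^2*(h + 3)/(h^2 + 4*h - 5)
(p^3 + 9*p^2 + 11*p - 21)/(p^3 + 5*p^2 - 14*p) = (p^2 + 2*p - 3)/(p*(p - 2))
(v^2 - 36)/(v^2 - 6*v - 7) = (36 - v^2)/(-v^2 + 6*v + 7)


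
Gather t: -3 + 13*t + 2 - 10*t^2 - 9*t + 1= -10*t^2 + 4*t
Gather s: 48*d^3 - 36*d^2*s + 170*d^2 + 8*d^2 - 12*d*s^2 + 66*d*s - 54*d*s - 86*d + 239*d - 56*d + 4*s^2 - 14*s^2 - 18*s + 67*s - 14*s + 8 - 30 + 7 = 48*d^3 + 178*d^2 + 97*d + s^2*(-12*d - 10) + s*(-36*d^2 + 12*d + 35) - 15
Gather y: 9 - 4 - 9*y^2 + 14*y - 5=-9*y^2 + 14*y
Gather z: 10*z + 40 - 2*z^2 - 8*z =-2*z^2 + 2*z + 40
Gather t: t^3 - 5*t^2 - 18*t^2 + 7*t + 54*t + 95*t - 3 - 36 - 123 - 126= t^3 - 23*t^2 + 156*t - 288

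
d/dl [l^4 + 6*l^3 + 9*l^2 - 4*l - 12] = 4*l^3 + 18*l^2 + 18*l - 4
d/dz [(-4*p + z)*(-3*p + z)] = -7*p + 2*z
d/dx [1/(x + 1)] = -1/(x + 1)^2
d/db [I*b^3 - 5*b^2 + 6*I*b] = 3*I*b^2 - 10*b + 6*I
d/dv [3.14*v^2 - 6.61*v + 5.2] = 6.28*v - 6.61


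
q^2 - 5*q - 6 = (q - 6)*(q + 1)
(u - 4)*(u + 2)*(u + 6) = u^3 + 4*u^2 - 20*u - 48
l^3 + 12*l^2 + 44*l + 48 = (l + 2)*(l + 4)*(l + 6)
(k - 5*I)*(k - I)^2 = k^3 - 7*I*k^2 - 11*k + 5*I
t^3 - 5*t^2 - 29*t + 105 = (t - 7)*(t - 3)*(t + 5)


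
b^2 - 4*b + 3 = (b - 3)*(b - 1)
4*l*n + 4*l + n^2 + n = (4*l + n)*(n + 1)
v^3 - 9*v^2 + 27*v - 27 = (v - 3)^3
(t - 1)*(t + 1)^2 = t^3 + t^2 - t - 1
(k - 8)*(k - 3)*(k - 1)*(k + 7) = k^4 - 5*k^3 - 49*k^2 + 221*k - 168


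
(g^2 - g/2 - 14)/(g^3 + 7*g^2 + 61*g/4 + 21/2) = 2*(g - 4)/(2*g^2 + 7*g + 6)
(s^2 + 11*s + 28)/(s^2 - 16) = (s + 7)/(s - 4)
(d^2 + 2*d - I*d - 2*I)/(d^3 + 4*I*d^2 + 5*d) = (d + 2)/(d*(d + 5*I))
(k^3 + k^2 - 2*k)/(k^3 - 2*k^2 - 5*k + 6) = k/(k - 3)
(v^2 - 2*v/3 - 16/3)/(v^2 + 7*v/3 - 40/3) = (v + 2)/(v + 5)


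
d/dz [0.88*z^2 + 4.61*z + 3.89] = 1.76*z + 4.61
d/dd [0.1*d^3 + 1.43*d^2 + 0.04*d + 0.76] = 0.3*d^2 + 2.86*d + 0.04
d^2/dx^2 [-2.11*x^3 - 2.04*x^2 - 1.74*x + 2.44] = -12.66*x - 4.08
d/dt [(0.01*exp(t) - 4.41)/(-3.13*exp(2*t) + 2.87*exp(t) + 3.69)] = (0.0313*exp(2*t) - 27.6066*exp(t) + 12.6936)*exp(t)/(9.7969*exp(4*t) - 17.9662*exp(3*t) - 14.8625*exp(2*t) + 21.1806*exp(t) + 13.6161)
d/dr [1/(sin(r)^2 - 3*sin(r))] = (3 - 2*sin(r))*cos(r)/((sin(r) - 3)^2*sin(r)^2)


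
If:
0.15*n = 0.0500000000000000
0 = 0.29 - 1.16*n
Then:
No Solution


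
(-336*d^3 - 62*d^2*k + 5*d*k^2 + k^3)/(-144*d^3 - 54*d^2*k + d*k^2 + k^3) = (7*d + k)/(3*d + k)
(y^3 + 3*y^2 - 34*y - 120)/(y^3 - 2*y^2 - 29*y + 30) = (y + 4)/(y - 1)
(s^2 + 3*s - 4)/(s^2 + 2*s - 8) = (s - 1)/(s - 2)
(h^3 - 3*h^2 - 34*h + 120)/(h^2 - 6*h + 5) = (h^2 + 2*h - 24)/(h - 1)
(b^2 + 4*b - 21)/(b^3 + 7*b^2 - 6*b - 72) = (b + 7)/(b^2 + 10*b + 24)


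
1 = 1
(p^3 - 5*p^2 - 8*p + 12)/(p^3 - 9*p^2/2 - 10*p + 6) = 2*(p - 1)/(2*p - 1)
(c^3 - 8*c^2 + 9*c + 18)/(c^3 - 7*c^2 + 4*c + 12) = (c - 3)/(c - 2)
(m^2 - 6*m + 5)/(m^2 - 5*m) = (m - 1)/m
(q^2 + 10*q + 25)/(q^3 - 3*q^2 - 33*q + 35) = (q + 5)/(q^2 - 8*q + 7)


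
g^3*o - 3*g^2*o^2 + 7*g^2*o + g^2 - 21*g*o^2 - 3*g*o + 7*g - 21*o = (g + 7)*(g - 3*o)*(g*o + 1)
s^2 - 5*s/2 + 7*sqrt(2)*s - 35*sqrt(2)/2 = (s - 5/2)*(s + 7*sqrt(2))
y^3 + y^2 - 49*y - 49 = (y - 7)*(y + 1)*(y + 7)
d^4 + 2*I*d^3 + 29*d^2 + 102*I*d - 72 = (d - 6*I)*(d + I)*(d + 3*I)*(d + 4*I)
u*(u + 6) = u^2 + 6*u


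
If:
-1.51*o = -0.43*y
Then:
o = 0.28476821192053*y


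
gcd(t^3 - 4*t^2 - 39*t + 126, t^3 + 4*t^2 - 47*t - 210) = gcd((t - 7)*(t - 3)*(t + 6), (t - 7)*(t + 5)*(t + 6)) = t^2 - t - 42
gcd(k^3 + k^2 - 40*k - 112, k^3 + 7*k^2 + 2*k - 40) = k + 4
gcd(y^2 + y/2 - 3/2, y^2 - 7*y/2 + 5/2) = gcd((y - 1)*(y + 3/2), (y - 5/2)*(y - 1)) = y - 1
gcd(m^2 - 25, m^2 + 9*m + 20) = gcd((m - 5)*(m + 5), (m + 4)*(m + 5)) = m + 5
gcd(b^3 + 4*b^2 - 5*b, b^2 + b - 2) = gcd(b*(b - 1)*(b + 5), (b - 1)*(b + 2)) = b - 1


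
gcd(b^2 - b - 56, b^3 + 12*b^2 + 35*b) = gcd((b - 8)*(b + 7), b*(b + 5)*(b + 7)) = b + 7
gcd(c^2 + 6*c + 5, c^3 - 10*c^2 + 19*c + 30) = c + 1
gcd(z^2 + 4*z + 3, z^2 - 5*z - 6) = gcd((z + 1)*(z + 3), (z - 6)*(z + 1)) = z + 1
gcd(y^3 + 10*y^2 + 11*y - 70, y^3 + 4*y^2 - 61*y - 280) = y^2 + 12*y + 35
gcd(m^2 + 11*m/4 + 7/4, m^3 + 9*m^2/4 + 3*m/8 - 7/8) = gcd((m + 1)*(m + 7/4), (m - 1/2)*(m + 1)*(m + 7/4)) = m^2 + 11*m/4 + 7/4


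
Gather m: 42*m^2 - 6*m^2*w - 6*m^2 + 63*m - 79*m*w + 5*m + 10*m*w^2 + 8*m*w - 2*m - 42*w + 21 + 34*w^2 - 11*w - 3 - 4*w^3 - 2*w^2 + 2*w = m^2*(36 - 6*w) + m*(10*w^2 - 71*w + 66) - 4*w^3 + 32*w^2 - 51*w + 18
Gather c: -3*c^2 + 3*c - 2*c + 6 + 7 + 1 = -3*c^2 + c + 14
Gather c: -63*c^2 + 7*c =-63*c^2 + 7*c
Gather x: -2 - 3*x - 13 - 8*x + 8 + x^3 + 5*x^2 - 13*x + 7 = x^3 + 5*x^2 - 24*x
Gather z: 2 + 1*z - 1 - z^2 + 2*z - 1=-z^2 + 3*z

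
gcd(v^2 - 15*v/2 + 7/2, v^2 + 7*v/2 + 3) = 1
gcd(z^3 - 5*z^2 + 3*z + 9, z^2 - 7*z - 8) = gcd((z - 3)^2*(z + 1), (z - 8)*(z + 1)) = z + 1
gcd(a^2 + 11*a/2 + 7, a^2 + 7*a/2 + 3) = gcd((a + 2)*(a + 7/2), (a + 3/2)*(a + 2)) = a + 2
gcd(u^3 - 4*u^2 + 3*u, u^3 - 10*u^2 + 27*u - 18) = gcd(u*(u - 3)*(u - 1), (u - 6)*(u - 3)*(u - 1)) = u^2 - 4*u + 3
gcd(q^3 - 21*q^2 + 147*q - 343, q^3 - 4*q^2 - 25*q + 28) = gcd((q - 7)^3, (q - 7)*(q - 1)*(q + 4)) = q - 7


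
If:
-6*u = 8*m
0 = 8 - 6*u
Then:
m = -1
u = 4/3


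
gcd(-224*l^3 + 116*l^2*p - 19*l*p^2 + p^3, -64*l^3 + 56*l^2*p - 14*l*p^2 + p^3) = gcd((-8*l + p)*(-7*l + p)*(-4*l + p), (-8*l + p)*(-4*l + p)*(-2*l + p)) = 32*l^2 - 12*l*p + p^2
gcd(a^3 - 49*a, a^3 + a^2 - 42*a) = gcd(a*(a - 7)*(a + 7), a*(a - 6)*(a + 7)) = a^2 + 7*a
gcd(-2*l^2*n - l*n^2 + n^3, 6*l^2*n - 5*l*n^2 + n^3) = 2*l*n - n^2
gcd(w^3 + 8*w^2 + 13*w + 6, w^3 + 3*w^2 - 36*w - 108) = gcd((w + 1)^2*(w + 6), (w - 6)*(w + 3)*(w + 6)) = w + 6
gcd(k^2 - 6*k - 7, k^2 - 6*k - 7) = k^2 - 6*k - 7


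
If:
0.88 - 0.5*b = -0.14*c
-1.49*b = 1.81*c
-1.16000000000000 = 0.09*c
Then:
No Solution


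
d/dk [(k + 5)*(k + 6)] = 2*k + 11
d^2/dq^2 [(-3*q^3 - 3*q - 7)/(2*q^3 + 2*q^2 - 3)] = 2*(12*q^6 - 36*q^5 - 312*q^4 - 254*q^3 - 192*q^2 - 261*q - 42)/(8*q^9 + 24*q^8 + 24*q^7 - 28*q^6 - 72*q^5 - 36*q^4 + 54*q^3 + 54*q^2 - 27)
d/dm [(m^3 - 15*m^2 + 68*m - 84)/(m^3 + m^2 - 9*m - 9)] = 2*(8*m^4 - 77*m^3 + 146*m^2 + 219*m - 684)/(m^6 + 2*m^5 - 17*m^4 - 36*m^3 + 63*m^2 + 162*m + 81)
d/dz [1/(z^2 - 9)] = -2*z/(z^2 - 9)^2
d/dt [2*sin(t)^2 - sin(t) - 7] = (4*sin(t) - 1)*cos(t)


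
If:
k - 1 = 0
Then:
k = 1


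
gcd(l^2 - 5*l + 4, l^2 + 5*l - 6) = l - 1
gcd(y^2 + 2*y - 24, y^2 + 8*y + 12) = y + 6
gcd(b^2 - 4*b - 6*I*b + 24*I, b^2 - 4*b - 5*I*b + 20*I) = b - 4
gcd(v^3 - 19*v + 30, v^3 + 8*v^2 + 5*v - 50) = v^2 + 3*v - 10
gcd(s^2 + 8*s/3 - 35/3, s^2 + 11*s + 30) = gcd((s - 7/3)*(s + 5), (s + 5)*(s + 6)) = s + 5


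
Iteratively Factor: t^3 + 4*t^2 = (t)*(t^2 + 4*t) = t*(t + 4)*(t)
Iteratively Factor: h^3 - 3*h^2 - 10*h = (h)*(h^2 - 3*h - 10) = h*(h + 2)*(h - 5)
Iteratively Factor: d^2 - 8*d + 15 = (d - 3)*(d - 5)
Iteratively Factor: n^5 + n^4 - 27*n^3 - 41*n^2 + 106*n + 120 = (n - 2)*(n^4 + 3*n^3 - 21*n^2 - 83*n - 60) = (n - 2)*(n + 4)*(n^3 - n^2 - 17*n - 15) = (n - 5)*(n - 2)*(n + 4)*(n^2 + 4*n + 3) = (n - 5)*(n - 2)*(n + 3)*(n + 4)*(n + 1)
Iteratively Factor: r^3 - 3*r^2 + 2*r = (r - 1)*(r^2 - 2*r) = (r - 2)*(r - 1)*(r)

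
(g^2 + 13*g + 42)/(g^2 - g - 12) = (g^2 + 13*g + 42)/(g^2 - g - 12)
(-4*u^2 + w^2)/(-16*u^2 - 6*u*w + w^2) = (2*u - w)/(8*u - w)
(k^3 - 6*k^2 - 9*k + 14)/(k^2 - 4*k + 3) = (k^2 - 5*k - 14)/(k - 3)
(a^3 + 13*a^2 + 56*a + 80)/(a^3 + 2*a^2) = (a^3 + 13*a^2 + 56*a + 80)/(a^2*(a + 2))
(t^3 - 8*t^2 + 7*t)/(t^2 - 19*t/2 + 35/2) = 2*t*(t - 1)/(2*t - 5)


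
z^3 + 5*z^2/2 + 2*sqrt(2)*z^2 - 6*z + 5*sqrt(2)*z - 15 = (z + 5/2)*(z - sqrt(2))*(z + 3*sqrt(2))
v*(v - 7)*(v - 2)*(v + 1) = v^4 - 8*v^3 + 5*v^2 + 14*v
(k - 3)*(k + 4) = k^2 + k - 12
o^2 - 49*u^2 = (o - 7*u)*(o + 7*u)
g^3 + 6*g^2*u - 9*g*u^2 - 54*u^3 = (g - 3*u)*(g + 3*u)*(g + 6*u)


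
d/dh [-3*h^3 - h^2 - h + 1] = -9*h^2 - 2*h - 1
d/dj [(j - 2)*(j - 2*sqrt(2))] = 2*j - 2*sqrt(2) - 2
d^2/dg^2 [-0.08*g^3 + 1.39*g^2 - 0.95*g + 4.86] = 2.78 - 0.48*g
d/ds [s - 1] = 1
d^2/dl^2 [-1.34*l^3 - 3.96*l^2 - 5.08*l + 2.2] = -8.04*l - 7.92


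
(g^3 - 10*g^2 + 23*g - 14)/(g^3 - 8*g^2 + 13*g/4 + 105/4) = 4*(g^2 - 3*g + 2)/(4*g^2 - 4*g - 15)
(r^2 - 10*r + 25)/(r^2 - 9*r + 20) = (r - 5)/(r - 4)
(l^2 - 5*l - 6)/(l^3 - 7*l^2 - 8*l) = (l - 6)/(l*(l - 8))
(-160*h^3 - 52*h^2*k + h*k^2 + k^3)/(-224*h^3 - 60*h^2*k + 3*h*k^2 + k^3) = (5*h + k)/(7*h + k)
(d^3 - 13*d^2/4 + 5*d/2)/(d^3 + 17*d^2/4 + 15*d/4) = (4*d^2 - 13*d + 10)/(4*d^2 + 17*d + 15)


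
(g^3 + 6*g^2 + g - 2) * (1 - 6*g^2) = -6*g^5 - 36*g^4 - 5*g^3 + 18*g^2 + g - 2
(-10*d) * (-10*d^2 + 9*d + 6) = 100*d^3 - 90*d^2 - 60*d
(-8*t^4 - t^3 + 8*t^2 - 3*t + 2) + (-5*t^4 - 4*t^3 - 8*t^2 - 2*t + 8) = -13*t^4 - 5*t^3 - 5*t + 10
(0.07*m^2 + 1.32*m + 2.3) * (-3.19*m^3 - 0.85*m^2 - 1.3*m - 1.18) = -0.2233*m^5 - 4.2703*m^4 - 8.55*m^3 - 3.7536*m^2 - 4.5476*m - 2.714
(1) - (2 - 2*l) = 2*l - 1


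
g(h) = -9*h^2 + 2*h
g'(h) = 2 - 18*h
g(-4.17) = -164.84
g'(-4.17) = 77.06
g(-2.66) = -69.00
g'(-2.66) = 49.88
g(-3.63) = -125.85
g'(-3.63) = 67.34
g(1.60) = -19.84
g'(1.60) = -26.80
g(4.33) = -160.08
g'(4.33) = -75.94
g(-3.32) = -105.84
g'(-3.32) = 61.76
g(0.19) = 0.06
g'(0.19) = -1.42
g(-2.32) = -53.08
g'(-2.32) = 43.76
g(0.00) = 0.00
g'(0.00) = 2.00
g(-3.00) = -87.00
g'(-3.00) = 56.00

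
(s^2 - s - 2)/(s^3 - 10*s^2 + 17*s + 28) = (s - 2)/(s^2 - 11*s + 28)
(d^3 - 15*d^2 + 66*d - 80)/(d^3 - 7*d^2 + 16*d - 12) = (d^2 - 13*d + 40)/(d^2 - 5*d + 6)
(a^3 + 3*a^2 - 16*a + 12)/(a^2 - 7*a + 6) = (a^2 + 4*a - 12)/(a - 6)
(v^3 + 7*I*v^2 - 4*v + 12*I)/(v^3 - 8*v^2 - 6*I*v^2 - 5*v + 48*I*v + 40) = (v^2 + 8*I*v - 12)/(v^2 - v*(8 + 5*I) + 40*I)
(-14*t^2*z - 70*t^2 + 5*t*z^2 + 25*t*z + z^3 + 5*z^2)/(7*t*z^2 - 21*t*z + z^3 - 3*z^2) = (-2*t*z - 10*t + z^2 + 5*z)/(z*(z - 3))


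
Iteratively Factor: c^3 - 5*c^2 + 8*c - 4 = (c - 2)*(c^2 - 3*c + 2) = (c - 2)^2*(c - 1)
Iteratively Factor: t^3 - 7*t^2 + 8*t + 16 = (t - 4)*(t^2 - 3*t - 4) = (t - 4)^2*(t + 1)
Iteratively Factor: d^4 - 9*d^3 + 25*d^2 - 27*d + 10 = (d - 1)*(d^3 - 8*d^2 + 17*d - 10) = (d - 2)*(d - 1)*(d^2 - 6*d + 5) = (d - 2)*(d - 1)^2*(d - 5)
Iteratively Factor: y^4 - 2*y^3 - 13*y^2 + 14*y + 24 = (y + 3)*(y^3 - 5*y^2 + 2*y + 8) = (y - 4)*(y + 3)*(y^2 - y - 2) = (y - 4)*(y - 2)*(y + 3)*(y + 1)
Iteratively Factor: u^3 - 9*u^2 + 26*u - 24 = (u - 2)*(u^2 - 7*u + 12) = (u - 3)*(u - 2)*(u - 4)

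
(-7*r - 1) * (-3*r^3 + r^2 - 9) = 21*r^4 - 4*r^3 - r^2 + 63*r + 9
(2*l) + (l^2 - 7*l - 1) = l^2 - 5*l - 1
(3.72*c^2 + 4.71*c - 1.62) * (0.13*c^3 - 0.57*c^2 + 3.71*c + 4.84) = 0.4836*c^5 - 1.5081*c^4 + 10.9059*c^3 + 36.4023*c^2 + 16.7862*c - 7.8408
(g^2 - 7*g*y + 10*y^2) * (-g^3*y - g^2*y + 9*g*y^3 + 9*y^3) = -g^5*y + 7*g^4*y^2 - g^4*y - g^3*y^3 + 7*g^3*y^2 - 63*g^2*y^4 - g^2*y^3 + 90*g*y^5 - 63*g*y^4 + 90*y^5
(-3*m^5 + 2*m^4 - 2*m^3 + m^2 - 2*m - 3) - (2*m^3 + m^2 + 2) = -3*m^5 + 2*m^4 - 4*m^3 - 2*m - 5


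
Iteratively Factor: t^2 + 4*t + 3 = (t + 1)*(t + 3)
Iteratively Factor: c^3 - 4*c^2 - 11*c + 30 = (c - 5)*(c^2 + c - 6) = (c - 5)*(c + 3)*(c - 2)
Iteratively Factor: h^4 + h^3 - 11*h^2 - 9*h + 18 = (h + 2)*(h^3 - h^2 - 9*h + 9) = (h - 3)*(h + 2)*(h^2 + 2*h - 3) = (h - 3)*(h + 2)*(h + 3)*(h - 1)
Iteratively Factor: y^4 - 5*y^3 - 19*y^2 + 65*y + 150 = (y + 3)*(y^3 - 8*y^2 + 5*y + 50) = (y - 5)*(y + 3)*(y^2 - 3*y - 10) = (y - 5)*(y + 2)*(y + 3)*(y - 5)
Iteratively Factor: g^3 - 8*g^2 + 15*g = (g - 5)*(g^2 - 3*g) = (g - 5)*(g - 3)*(g)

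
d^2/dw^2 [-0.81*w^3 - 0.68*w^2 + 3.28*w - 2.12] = -4.86*w - 1.36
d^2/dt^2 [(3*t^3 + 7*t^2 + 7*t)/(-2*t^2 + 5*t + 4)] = 2*(-197*t^3 - 348*t^2 - 312*t + 28)/(8*t^6 - 60*t^5 + 102*t^4 + 115*t^3 - 204*t^2 - 240*t - 64)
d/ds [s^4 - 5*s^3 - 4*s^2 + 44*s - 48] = 4*s^3 - 15*s^2 - 8*s + 44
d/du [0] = 0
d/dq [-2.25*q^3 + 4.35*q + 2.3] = 4.35 - 6.75*q^2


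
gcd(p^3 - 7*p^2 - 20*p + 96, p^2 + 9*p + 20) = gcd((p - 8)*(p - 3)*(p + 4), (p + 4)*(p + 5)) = p + 4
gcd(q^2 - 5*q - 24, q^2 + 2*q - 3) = q + 3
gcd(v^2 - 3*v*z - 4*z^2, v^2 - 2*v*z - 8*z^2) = -v + 4*z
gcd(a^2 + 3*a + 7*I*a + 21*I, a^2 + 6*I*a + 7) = a + 7*I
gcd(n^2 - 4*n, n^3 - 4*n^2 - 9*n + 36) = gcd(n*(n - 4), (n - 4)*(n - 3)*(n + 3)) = n - 4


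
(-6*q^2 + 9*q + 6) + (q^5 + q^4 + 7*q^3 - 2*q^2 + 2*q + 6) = q^5 + q^4 + 7*q^3 - 8*q^2 + 11*q + 12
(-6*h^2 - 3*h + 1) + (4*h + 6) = -6*h^2 + h + 7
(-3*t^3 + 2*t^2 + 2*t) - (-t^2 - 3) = -3*t^3 + 3*t^2 + 2*t + 3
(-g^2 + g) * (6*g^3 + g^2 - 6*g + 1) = -6*g^5 + 5*g^4 + 7*g^3 - 7*g^2 + g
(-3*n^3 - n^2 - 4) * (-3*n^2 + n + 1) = 9*n^5 - 4*n^3 + 11*n^2 - 4*n - 4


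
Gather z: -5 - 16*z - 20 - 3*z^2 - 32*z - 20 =-3*z^2 - 48*z - 45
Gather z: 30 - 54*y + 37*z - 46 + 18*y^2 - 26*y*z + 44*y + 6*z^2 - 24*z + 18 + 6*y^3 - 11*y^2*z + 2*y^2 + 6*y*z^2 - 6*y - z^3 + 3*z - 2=6*y^3 + 20*y^2 - 16*y - z^3 + z^2*(6*y + 6) + z*(-11*y^2 - 26*y + 16)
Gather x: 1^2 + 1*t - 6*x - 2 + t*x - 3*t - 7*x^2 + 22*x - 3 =-2*t - 7*x^2 + x*(t + 16) - 4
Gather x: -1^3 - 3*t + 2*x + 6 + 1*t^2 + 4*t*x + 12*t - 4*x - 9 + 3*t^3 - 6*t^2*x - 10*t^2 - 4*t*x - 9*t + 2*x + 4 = 3*t^3 - 6*t^2*x - 9*t^2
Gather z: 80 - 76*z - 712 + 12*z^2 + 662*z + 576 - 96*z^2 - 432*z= -84*z^2 + 154*z - 56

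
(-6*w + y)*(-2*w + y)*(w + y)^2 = 12*w^4 + 16*w^3*y - 3*w^2*y^2 - 6*w*y^3 + y^4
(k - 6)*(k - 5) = k^2 - 11*k + 30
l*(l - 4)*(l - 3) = l^3 - 7*l^2 + 12*l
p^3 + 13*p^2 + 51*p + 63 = (p + 3)^2*(p + 7)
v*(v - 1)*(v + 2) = v^3 + v^2 - 2*v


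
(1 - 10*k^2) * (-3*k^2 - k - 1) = 30*k^4 + 10*k^3 + 7*k^2 - k - 1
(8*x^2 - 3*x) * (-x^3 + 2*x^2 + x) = -8*x^5 + 19*x^4 + 2*x^3 - 3*x^2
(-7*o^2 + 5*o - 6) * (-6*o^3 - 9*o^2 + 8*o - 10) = 42*o^5 + 33*o^4 - 65*o^3 + 164*o^2 - 98*o + 60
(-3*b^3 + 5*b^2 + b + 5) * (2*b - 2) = -6*b^4 + 16*b^3 - 8*b^2 + 8*b - 10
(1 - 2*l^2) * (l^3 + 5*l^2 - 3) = -2*l^5 - 10*l^4 + l^3 + 11*l^2 - 3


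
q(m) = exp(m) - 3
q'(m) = exp(m)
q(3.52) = 30.78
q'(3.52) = 33.78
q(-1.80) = -2.83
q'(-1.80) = 0.17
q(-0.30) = -2.26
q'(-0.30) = 0.74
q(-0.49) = -2.39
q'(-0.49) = 0.61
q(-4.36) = -2.99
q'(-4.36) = 0.01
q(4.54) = 90.69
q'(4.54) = 93.69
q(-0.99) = -2.63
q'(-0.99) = 0.37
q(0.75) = -0.88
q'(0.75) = 2.12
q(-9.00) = -3.00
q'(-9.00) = 0.00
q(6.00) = 400.43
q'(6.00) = 403.43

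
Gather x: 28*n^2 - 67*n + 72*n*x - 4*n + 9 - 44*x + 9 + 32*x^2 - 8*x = 28*n^2 - 71*n + 32*x^2 + x*(72*n - 52) + 18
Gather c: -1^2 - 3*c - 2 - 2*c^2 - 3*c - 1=-2*c^2 - 6*c - 4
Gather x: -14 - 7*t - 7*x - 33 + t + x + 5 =-6*t - 6*x - 42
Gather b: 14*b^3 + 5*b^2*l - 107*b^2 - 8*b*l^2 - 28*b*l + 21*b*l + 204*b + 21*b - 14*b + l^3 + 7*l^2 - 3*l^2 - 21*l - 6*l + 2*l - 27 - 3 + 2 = 14*b^3 + b^2*(5*l - 107) + b*(-8*l^2 - 7*l + 211) + l^3 + 4*l^2 - 25*l - 28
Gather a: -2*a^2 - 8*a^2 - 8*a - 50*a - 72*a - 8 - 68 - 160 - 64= -10*a^2 - 130*a - 300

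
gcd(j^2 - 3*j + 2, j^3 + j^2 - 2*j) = j - 1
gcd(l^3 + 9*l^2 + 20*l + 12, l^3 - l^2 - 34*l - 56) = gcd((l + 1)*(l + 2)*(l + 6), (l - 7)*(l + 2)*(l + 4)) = l + 2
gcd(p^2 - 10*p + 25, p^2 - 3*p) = 1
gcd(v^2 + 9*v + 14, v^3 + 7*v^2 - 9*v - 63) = v + 7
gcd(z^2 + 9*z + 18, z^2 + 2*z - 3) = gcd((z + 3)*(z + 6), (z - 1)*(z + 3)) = z + 3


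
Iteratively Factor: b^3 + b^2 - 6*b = (b + 3)*(b^2 - 2*b) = b*(b + 3)*(b - 2)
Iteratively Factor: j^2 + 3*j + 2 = (j + 1)*(j + 2)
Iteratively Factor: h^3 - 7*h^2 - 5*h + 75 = (h - 5)*(h^2 - 2*h - 15) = (h - 5)*(h + 3)*(h - 5)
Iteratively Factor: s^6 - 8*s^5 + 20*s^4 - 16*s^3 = (s)*(s^5 - 8*s^4 + 20*s^3 - 16*s^2) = s^2*(s^4 - 8*s^3 + 20*s^2 - 16*s) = s^2*(s - 2)*(s^3 - 6*s^2 + 8*s) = s^3*(s - 2)*(s^2 - 6*s + 8) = s^3*(s - 4)*(s - 2)*(s - 2)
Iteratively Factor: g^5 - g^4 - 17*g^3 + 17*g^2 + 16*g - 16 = (g - 1)*(g^4 - 17*g^2 + 16) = (g - 1)*(g + 4)*(g^3 - 4*g^2 - g + 4) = (g - 1)^2*(g + 4)*(g^2 - 3*g - 4) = (g - 1)^2*(g + 1)*(g + 4)*(g - 4)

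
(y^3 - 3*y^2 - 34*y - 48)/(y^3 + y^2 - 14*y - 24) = (y - 8)/(y - 4)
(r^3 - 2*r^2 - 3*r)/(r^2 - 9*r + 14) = r*(r^2 - 2*r - 3)/(r^2 - 9*r + 14)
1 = 1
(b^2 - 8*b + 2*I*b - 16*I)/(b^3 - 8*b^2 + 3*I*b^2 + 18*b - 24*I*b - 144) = (b + 2*I)/(b^2 + 3*I*b + 18)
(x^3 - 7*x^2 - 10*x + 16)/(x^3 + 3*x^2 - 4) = (x - 8)/(x + 2)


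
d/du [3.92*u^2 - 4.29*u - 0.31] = 7.84*u - 4.29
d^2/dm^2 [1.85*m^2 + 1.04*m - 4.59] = 3.70000000000000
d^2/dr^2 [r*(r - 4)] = 2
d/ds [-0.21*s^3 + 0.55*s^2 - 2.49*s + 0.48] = -0.63*s^2 + 1.1*s - 2.49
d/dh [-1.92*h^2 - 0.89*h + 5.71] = -3.84*h - 0.89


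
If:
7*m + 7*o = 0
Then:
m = -o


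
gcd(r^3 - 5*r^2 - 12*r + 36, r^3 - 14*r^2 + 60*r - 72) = r^2 - 8*r + 12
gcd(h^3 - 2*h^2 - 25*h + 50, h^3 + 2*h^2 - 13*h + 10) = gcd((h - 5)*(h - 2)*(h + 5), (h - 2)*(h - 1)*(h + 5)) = h^2 + 3*h - 10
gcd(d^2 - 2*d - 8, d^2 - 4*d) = d - 4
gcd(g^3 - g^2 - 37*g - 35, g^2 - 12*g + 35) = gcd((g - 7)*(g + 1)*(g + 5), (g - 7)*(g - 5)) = g - 7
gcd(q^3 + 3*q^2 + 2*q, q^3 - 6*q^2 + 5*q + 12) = q + 1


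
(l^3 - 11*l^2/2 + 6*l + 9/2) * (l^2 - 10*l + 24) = l^5 - 31*l^4/2 + 85*l^3 - 375*l^2/2 + 99*l + 108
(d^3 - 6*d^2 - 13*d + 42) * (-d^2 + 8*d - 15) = -d^5 + 14*d^4 - 50*d^3 - 56*d^2 + 531*d - 630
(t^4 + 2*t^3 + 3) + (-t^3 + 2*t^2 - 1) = t^4 + t^3 + 2*t^2 + 2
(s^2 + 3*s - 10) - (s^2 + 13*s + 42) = -10*s - 52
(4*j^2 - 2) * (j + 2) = 4*j^3 + 8*j^2 - 2*j - 4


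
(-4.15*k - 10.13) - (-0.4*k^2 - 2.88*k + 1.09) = 0.4*k^2 - 1.27*k - 11.22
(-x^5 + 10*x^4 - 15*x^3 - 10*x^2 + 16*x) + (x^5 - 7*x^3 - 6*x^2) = 10*x^4 - 22*x^3 - 16*x^2 + 16*x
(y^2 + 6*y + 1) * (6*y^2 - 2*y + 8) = 6*y^4 + 34*y^3 + 2*y^2 + 46*y + 8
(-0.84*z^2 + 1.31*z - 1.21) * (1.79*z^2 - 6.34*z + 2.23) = -1.5036*z^4 + 7.6705*z^3 - 12.3445*z^2 + 10.5927*z - 2.6983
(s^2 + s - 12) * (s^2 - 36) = s^4 + s^3 - 48*s^2 - 36*s + 432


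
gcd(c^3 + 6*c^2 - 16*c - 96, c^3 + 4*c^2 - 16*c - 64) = c^2 - 16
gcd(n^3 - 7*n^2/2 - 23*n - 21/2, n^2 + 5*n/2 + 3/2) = 1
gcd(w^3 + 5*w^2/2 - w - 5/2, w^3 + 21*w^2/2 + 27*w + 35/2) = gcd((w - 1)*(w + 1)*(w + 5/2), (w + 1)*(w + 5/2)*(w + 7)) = w^2 + 7*w/2 + 5/2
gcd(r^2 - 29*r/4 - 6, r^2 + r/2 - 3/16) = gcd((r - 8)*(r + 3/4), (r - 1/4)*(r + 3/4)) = r + 3/4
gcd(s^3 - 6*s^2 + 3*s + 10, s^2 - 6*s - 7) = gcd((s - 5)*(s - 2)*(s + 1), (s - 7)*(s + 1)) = s + 1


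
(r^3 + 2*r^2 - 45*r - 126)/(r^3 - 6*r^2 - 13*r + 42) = (r + 6)/(r - 2)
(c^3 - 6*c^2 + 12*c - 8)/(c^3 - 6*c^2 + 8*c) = (c^2 - 4*c + 4)/(c*(c - 4))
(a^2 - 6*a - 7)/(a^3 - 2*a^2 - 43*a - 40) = (a - 7)/(a^2 - 3*a - 40)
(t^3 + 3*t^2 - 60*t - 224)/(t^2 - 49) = (t^2 - 4*t - 32)/(t - 7)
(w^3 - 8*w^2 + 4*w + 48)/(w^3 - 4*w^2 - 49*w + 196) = (w^2 - 4*w - 12)/(w^2 - 49)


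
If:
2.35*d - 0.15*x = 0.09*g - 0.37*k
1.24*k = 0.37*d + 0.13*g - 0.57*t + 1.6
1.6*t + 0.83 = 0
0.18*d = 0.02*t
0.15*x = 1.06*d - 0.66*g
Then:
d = -0.06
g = -0.80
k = 1.43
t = -0.52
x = 3.10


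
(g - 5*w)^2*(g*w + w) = g^3*w - 10*g^2*w^2 + g^2*w + 25*g*w^3 - 10*g*w^2 + 25*w^3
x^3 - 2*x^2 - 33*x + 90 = (x - 5)*(x - 3)*(x + 6)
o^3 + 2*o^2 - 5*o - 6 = (o - 2)*(o + 1)*(o + 3)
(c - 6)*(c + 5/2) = c^2 - 7*c/2 - 15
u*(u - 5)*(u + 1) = u^3 - 4*u^2 - 5*u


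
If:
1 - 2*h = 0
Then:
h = 1/2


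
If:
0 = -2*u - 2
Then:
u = -1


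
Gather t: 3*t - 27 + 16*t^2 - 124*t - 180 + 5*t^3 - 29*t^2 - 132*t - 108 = 5*t^3 - 13*t^2 - 253*t - 315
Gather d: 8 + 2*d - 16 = 2*d - 8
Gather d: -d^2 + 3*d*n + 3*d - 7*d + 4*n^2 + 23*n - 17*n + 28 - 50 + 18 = -d^2 + d*(3*n - 4) + 4*n^2 + 6*n - 4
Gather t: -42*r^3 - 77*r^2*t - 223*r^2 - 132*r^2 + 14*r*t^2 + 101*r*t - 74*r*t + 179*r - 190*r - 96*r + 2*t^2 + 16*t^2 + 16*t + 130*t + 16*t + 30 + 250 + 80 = -42*r^3 - 355*r^2 - 107*r + t^2*(14*r + 18) + t*(-77*r^2 + 27*r + 162) + 360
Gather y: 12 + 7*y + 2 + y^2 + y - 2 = y^2 + 8*y + 12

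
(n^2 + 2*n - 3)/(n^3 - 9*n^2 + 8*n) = (n + 3)/(n*(n - 8))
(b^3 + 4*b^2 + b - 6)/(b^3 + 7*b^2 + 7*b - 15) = (b + 2)/(b + 5)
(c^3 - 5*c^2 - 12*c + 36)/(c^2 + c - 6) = c - 6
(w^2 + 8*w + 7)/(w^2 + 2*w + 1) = (w + 7)/(w + 1)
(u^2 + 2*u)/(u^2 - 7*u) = (u + 2)/(u - 7)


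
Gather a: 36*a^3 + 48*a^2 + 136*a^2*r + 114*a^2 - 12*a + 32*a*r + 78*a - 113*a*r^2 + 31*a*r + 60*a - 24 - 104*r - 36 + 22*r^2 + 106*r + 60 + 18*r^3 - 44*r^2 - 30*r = 36*a^3 + a^2*(136*r + 162) + a*(-113*r^2 + 63*r + 126) + 18*r^3 - 22*r^2 - 28*r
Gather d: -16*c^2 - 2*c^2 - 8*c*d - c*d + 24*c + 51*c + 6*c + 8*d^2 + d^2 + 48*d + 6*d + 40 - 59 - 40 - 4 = -18*c^2 + 81*c + 9*d^2 + d*(54 - 9*c) - 63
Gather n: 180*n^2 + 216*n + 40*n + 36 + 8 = 180*n^2 + 256*n + 44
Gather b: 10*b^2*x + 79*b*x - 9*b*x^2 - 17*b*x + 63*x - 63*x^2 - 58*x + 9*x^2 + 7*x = 10*b^2*x + b*(-9*x^2 + 62*x) - 54*x^2 + 12*x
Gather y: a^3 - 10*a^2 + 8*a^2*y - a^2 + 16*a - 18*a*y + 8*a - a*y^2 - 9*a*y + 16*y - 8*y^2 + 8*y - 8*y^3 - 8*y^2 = a^3 - 11*a^2 + 24*a - 8*y^3 + y^2*(-a - 16) + y*(8*a^2 - 27*a + 24)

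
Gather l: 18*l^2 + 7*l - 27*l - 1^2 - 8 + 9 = 18*l^2 - 20*l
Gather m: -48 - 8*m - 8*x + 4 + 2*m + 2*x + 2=-6*m - 6*x - 42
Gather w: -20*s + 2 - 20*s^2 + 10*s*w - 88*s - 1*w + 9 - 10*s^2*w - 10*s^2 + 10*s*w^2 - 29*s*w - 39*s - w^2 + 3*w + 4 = -30*s^2 - 147*s + w^2*(10*s - 1) + w*(-10*s^2 - 19*s + 2) + 15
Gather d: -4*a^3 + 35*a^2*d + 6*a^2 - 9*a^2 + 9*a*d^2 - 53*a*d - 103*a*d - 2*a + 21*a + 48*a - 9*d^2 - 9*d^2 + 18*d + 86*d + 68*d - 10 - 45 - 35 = -4*a^3 - 3*a^2 + 67*a + d^2*(9*a - 18) + d*(35*a^2 - 156*a + 172) - 90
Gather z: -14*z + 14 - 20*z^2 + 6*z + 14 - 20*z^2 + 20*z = -40*z^2 + 12*z + 28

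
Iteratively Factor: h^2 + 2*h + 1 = (h + 1)*(h + 1)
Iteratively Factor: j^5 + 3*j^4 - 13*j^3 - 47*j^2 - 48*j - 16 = (j - 4)*(j^4 + 7*j^3 + 15*j^2 + 13*j + 4) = (j - 4)*(j + 1)*(j^3 + 6*j^2 + 9*j + 4) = (j - 4)*(j + 1)^2*(j^2 + 5*j + 4) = (j - 4)*(j + 1)^2*(j + 4)*(j + 1)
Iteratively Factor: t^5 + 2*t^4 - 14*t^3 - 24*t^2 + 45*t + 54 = (t - 2)*(t^4 + 4*t^3 - 6*t^2 - 36*t - 27) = (t - 2)*(t + 3)*(t^3 + t^2 - 9*t - 9) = (t - 3)*(t - 2)*(t + 3)*(t^2 + 4*t + 3) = (t - 3)*(t - 2)*(t + 1)*(t + 3)*(t + 3)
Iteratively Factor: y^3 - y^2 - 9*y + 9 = (y - 3)*(y^2 + 2*y - 3) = (y - 3)*(y + 3)*(y - 1)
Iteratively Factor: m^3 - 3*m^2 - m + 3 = (m - 3)*(m^2 - 1) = (m - 3)*(m + 1)*(m - 1)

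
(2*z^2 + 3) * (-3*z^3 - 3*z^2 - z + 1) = -6*z^5 - 6*z^4 - 11*z^3 - 7*z^2 - 3*z + 3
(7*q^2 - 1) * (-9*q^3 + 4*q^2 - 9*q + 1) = -63*q^5 + 28*q^4 - 54*q^3 + 3*q^2 + 9*q - 1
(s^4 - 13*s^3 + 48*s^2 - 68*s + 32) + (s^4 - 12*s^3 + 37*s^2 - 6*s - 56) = 2*s^4 - 25*s^3 + 85*s^2 - 74*s - 24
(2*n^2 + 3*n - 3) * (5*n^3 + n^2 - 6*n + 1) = 10*n^5 + 17*n^4 - 24*n^3 - 19*n^2 + 21*n - 3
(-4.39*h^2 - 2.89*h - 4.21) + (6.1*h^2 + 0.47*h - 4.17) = 1.71*h^2 - 2.42*h - 8.38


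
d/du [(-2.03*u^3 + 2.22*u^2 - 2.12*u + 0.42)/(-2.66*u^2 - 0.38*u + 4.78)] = (5.3998*u^4 + 1.5428*u^3 - 35.593*u^2 + 23.4576*u - 9.974)/(7.0756*u^4 + 2.0216*u^3 - 25.2852*u^2 - 3.6328*u + 22.8484)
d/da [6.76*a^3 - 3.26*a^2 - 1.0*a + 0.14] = 20.28*a^2 - 6.52*a - 1.0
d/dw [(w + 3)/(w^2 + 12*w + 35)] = (w^2 + 12*w - 2*(w + 3)*(w + 6) + 35)/(w^2 + 12*w + 35)^2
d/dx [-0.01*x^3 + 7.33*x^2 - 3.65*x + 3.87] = -0.03*x^2 + 14.66*x - 3.65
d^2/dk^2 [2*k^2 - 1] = 4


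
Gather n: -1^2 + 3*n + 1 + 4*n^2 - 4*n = 4*n^2 - n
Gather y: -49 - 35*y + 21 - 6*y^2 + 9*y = -6*y^2 - 26*y - 28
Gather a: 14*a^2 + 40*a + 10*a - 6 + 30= 14*a^2 + 50*a + 24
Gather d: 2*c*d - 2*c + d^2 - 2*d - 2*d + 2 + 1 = -2*c + d^2 + d*(2*c - 4) + 3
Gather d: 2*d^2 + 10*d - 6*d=2*d^2 + 4*d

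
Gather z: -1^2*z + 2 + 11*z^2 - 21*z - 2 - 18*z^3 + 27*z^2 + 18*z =-18*z^3 + 38*z^2 - 4*z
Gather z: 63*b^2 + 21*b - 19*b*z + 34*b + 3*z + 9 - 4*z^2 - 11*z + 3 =63*b^2 + 55*b - 4*z^2 + z*(-19*b - 8) + 12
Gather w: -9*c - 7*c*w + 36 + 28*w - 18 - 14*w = -9*c + w*(14 - 7*c) + 18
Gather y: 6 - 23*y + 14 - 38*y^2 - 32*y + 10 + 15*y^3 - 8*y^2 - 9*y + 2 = 15*y^3 - 46*y^2 - 64*y + 32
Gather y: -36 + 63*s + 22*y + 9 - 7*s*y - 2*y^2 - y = 63*s - 2*y^2 + y*(21 - 7*s) - 27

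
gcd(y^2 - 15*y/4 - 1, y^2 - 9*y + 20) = y - 4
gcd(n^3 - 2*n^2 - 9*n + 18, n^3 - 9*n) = n^2 - 9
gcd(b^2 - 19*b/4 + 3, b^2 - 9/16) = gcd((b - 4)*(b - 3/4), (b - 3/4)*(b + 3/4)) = b - 3/4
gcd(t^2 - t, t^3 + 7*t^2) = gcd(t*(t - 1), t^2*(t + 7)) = t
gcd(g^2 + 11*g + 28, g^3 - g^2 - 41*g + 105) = g + 7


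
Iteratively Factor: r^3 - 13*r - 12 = (r + 3)*(r^2 - 3*r - 4) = (r - 4)*(r + 3)*(r + 1)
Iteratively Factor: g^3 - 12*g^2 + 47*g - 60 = (g - 3)*(g^2 - 9*g + 20) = (g - 5)*(g - 3)*(g - 4)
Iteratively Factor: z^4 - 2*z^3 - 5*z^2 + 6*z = (z - 1)*(z^3 - z^2 - 6*z) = (z - 1)*(z + 2)*(z^2 - 3*z) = (z - 3)*(z - 1)*(z + 2)*(z)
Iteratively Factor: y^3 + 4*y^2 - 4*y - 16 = (y + 2)*(y^2 + 2*y - 8) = (y - 2)*(y + 2)*(y + 4)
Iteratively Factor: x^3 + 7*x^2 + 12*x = (x)*(x^2 + 7*x + 12) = x*(x + 4)*(x + 3)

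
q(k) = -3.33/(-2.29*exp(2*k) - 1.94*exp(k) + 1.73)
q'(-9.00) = 0.00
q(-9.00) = -1.93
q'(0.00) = -3.47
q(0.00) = 1.33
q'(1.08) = -0.27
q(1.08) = 0.14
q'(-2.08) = -0.50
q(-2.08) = -2.29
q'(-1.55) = -1.39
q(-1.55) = -2.74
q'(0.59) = -0.72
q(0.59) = 0.36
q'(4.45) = -0.00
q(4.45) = 0.00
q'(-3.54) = -0.07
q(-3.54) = -1.99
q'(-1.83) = -0.77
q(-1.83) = -2.45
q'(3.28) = -0.00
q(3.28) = 0.00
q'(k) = -3.33*(4.58*exp(2*k) + 1.94*exp(k))/(-2.29*exp(2*k) - 1.94*exp(k) + 1.73)^2 = (-15.2514*exp(k) - 6.4602)*exp(k)/(2.29*exp(2*k) + 1.94*exp(k) - 1.73)^2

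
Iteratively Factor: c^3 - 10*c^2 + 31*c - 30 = (c - 5)*(c^2 - 5*c + 6) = (c - 5)*(c - 2)*(c - 3)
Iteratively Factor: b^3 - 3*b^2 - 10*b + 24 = (b - 4)*(b^2 + b - 6) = (b - 4)*(b + 3)*(b - 2)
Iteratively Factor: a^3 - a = (a)*(a^2 - 1) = a*(a - 1)*(a + 1)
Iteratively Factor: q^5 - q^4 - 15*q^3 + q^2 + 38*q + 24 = (q + 3)*(q^4 - 4*q^3 - 3*q^2 + 10*q + 8) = (q + 1)*(q + 3)*(q^3 - 5*q^2 + 2*q + 8) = (q + 1)^2*(q + 3)*(q^2 - 6*q + 8) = (q - 4)*(q + 1)^2*(q + 3)*(q - 2)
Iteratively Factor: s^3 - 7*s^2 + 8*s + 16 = (s - 4)*(s^2 - 3*s - 4) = (s - 4)*(s + 1)*(s - 4)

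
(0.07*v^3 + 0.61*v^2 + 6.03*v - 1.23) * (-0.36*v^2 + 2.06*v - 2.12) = -0.0252*v^5 - 0.0754*v^4 - 1.0626*v^3 + 11.5714*v^2 - 15.3174*v + 2.6076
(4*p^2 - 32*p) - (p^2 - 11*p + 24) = 3*p^2 - 21*p - 24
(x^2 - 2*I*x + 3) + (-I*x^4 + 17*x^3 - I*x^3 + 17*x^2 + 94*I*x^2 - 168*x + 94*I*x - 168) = -I*x^4 + 17*x^3 - I*x^3 + 18*x^2 + 94*I*x^2 - 168*x + 92*I*x - 165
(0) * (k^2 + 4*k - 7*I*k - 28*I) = 0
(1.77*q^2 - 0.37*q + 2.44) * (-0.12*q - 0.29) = -0.2124*q^3 - 0.4689*q^2 - 0.1855*q - 0.7076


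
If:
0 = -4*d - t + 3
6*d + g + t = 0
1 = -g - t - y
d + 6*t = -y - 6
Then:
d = 23/17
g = -97/17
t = -41/17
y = 121/17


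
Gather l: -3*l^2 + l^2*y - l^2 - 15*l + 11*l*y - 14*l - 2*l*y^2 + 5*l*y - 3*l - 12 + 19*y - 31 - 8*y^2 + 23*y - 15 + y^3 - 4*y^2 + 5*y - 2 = l^2*(y - 4) + l*(-2*y^2 + 16*y - 32) + y^3 - 12*y^2 + 47*y - 60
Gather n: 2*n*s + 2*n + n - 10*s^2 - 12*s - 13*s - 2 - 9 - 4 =n*(2*s + 3) - 10*s^2 - 25*s - 15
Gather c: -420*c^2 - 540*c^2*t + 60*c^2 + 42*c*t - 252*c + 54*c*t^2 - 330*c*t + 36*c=c^2*(-540*t - 360) + c*(54*t^2 - 288*t - 216)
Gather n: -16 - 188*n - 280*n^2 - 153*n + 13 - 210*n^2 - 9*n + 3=-490*n^2 - 350*n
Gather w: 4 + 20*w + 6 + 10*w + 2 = 30*w + 12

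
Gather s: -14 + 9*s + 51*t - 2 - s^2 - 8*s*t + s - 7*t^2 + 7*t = -s^2 + s*(10 - 8*t) - 7*t^2 + 58*t - 16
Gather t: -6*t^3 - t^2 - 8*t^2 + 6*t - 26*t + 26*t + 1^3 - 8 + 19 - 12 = -6*t^3 - 9*t^2 + 6*t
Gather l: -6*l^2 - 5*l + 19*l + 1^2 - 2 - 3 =-6*l^2 + 14*l - 4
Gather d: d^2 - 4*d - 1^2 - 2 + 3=d^2 - 4*d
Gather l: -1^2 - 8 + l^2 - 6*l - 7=l^2 - 6*l - 16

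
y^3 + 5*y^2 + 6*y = y*(y + 2)*(y + 3)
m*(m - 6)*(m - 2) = m^3 - 8*m^2 + 12*m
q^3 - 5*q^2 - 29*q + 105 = (q - 7)*(q - 3)*(q + 5)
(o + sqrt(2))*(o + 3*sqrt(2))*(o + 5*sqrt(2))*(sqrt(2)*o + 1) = sqrt(2)*o^4 + 19*o^3 + 55*sqrt(2)*o^2 + 106*o + 30*sqrt(2)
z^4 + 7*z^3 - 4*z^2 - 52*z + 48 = (z - 2)*(z - 1)*(z + 4)*(z + 6)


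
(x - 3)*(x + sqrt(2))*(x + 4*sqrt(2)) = x^3 - 3*x^2 + 5*sqrt(2)*x^2 - 15*sqrt(2)*x + 8*x - 24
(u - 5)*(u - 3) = u^2 - 8*u + 15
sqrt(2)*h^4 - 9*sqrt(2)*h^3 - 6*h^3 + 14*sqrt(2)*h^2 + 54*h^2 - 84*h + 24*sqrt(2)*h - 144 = (h - 6)*(h - 4)*(h - 3*sqrt(2))*(sqrt(2)*h + sqrt(2))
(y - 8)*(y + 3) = y^2 - 5*y - 24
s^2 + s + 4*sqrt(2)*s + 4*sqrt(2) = (s + 1)*(s + 4*sqrt(2))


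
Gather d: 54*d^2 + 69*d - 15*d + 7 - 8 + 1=54*d^2 + 54*d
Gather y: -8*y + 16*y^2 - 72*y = 16*y^2 - 80*y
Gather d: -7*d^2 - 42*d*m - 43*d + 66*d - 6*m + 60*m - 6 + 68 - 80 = -7*d^2 + d*(23 - 42*m) + 54*m - 18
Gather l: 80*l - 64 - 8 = 80*l - 72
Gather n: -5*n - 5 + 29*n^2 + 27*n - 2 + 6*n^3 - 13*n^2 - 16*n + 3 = 6*n^3 + 16*n^2 + 6*n - 4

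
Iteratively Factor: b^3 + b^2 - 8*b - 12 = (b - 3)*(b^2 + 4*b + 4) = (b - 3)*(b + 2)*(b + 2)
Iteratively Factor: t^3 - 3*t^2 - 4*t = (t)*(t^2 - 3*t - 4) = t*(t + 1)*(t - 4)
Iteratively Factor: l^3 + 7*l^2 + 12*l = (l + 4)*(l^2 + 3*l) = l*(l + 4)*(l + 3)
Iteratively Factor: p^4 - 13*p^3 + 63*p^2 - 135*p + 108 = (p - 3)*(p^3 - 10*p^2 + 33*p - 36) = (p - 3)^2*(p^2 - 7*p + 12) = (p - 4)*(p - 3)^2*(p - 3)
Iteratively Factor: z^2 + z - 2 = (z - 1)*(z + 2)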